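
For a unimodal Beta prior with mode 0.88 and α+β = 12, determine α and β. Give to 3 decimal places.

Mode = (α−1)/(κ−2) with κ = α+β, so α−1 = 0.88·10 = 8.800.
α = 9.800; β = κ − α = 2.200.

α = 9.800, β = 2.200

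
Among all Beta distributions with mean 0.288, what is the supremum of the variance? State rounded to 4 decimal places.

0.2051

For fixed mean μ the Beta variance is μ(1−μ)/(α+β+1), increasing as α+β decreases.
Its least upper bound (not attained) is μ(1−μ) = 0.288·0.712 = 0.2051.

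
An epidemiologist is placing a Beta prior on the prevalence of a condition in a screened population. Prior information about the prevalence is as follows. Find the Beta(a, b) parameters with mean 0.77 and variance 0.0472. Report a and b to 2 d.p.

By moment matching, a+b = μ(1−μ)/σ² − 1 = (0.77·0.23)/0.0472 − 1 = 3.7521 − 1 = 2.7521.
Since a/(a+b) = μ, a = 0.77·2.7521 = 2.12 and b = 0.23·2.7521 = 0.63.

a = 2.12, b = 0.63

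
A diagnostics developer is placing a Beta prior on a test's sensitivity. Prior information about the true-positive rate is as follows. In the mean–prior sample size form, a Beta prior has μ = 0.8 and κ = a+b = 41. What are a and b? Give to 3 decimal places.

a = μκ = 0.8×41 = 32.800 and b = (1−μ)κ = 0.2×41 = 8.200.

a = 32.800, b = 8.200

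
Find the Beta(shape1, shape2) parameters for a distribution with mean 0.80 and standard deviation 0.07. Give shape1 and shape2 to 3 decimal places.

shape1 = 25.322, shape2 = 6.331

First σ² = 0.0049. Setting shape1 = μn, shape2 = (1−μ)n with n = shape1+shape2,
μ(1−μ)/(n+1) = 0.0049 ⇒ n+1 = 0.1600/0.0049 = 32.6531 ⇒ n = 31.6531.
Hence shape1 = 0.80×31.6531 = 25.322, shape2 = 0.20×31.6531 = 6.331.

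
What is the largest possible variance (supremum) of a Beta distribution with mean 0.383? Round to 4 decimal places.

For fixed mean μ the Beta variance is μ(1−μ)/(α+β+1), increasing as α+β decreases.
Its least upper bound (not attained) is μ(1−μ) = 0.383·0.617 = 0.2363.

0.2363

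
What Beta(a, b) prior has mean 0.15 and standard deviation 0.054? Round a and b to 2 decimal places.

a = 6.41, b = 36.32

Variance = 0.054² = 0.002916. The moment-matching identity a+b = μ(1−μ)/Var − 1 gives
a+b = 0.1275/0.002916 − 1 = 42.7243, so a = μ·42.7243 = 6.41 and b = (1−μ)·42.7243 = 36.32.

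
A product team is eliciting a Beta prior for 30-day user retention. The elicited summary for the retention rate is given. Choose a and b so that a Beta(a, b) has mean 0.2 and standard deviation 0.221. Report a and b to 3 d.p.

First σ² = 0.048841. Setting a = μn, b = (1−μ)n with n = a+b,
μ(1−μ)/(n+1) = 0.048841 ⇒ n+1 = 0.16/0.048841 = 3.2759 ⇒ n = 2.2759.
Hence a = 0.2×2.2759 = 0.455, b = 0.8×2.2759 = 1.821.

a = 0.455, b = 1.821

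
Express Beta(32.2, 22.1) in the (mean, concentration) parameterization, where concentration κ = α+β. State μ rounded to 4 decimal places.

κ = α+β = 32.2+22.1 = 54.3; μ = α/κ = 32.2/54.3 = 0.5930.

μ = 0.5930, κ = 54.3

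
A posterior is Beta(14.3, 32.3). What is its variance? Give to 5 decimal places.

0.00447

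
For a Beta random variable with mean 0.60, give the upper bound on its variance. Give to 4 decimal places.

For fixed mean μ the Beta variance is μ(1−μ)/(α+β+1), increasing as α+β decreases.
Its least upper bound (not attained) is μ(1−μ) = 0.60·0.40 = 0.2400.

0.2400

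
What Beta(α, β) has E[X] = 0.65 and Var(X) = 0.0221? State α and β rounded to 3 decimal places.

α = 6.041, β = 3.253

Let s = α+β. The Beta variance is μ(1−μ)/(s+1).
So s+1 = μ(1−μ)/σ² = (0.65×0.35)/0.0221 = 0.2275/0.0221 = 10.2941, giving s = 9.2941.
Then α = μs = 0.65×9.2941 = 6.041 and β = (1−μ)s = 0.35×9.2941 = 3.253.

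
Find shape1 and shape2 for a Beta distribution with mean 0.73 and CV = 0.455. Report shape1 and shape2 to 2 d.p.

shape1 = 0.57, shape2 = 0.21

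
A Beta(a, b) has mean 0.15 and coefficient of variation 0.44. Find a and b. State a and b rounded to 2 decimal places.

a = 4.24, b = 24.03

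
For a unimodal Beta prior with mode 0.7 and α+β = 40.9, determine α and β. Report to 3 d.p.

For α,β>1 the mode is (α−1)/(α+β−2), so α = mode·(κ−2)+1 = 0.7×38.9+1 = 28.230.
And β = (1−mode)·(κ−2)+1 = 0.3×38.9+1 = 12.670.

α = 28.230, β = 12.670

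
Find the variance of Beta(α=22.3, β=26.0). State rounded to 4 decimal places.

μ = 22.3/48.3 = 0.461698; Var = μ(1−μ)/(α+β+1) = 0.2485329/49.3 = 0.0050.

0.0050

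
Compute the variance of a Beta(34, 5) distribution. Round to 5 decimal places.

Var = αβ/[(α+β)²(α+β+1)] = (34×5)/(39²×40) = 170/60840 = 0.00279.

0.00279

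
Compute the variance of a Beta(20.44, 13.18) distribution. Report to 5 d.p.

α+β = 33.62 and αβ = 269.3992, so Var = αβ/[(α+β)²(α+β+1)] = 269.3992/39131.138328 = 0.00688.

0.00688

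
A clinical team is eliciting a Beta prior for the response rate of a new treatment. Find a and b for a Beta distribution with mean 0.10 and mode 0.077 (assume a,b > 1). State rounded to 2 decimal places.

a = 3.68, b = 33.10

Let s = a+b. Mean gives a = μs = 0.10s; mode gives (a−1)/(s−2) = 0.077.
Substituting: 0.10s − 1 = 0.077(s−2) = 0.077s − 0.154, so 0.023s = 0.846 and s = 36.7826.
Then a = 0.10×36.7826 = 3.68 and b = s−a = 33.10.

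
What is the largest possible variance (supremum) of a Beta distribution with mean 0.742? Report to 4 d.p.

Var = μ(1−μ)/(α+β+1), which approaches μ(1−μ) as α+β → 0.
So the supremum is μ(1−μ) = 0.742×0.258 = 0.1914.

0.1914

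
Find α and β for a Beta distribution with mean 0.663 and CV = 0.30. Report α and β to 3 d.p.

σ = CV·μ = 0.30×0.663 = 0.19890, so σ² = 0.039561.
s+1 = μ(1−μ)/σ² = 0.223431/0.039561 = 5.6477, so s = α+β = 4.6477.
α = μs = 3.081, β = (1−μ)s = 1.566.

α = 3.081, β = 1.566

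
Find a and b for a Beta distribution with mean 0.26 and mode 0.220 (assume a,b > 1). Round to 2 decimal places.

a = 3.64, b = 10.36

Let s = a+b. Mean gives a = μs = 0.26s; mode gives (a−1)/(s−2) = 0.220.
Substituting: 0.26s − 1 = 0.220(s−2) = 0.220s − 0.440, so 0.040s = 0.560 and s = 14.0000.
Then a = 0.26×14.0000 = 3.64 and b = s−a = 10.36.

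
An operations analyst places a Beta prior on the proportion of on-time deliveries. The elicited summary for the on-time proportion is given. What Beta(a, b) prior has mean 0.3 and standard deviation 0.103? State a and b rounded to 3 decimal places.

a = 5.638, b = 13.156

σ² = 0.103² = 0.010609.
With s = a+b, Var = μ(1−μ)/(s+1), so s+1 = (0.3×0.7)/0.010609 = 19.7945 and s = 18.7945.
a = μs = 5.638, b = (1−μ)s = 13.156.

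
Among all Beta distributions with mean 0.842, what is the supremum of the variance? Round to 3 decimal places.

0.133

Var = μ(1−μ)/(α+β+1), which approaches μ(1−μ) as α+β → 0.
So the supremum is μ(1−μ) = 0.842×0.158 = 0.133.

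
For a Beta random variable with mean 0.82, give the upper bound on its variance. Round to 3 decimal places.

0.148

For fixed mean μ the Beta variance is μ(1−μ)/(α+β+1), increasing as α+β decreases.
Its least upper bound (not attained) is μ(1−μ) = 0.82·0.18 = 0.148.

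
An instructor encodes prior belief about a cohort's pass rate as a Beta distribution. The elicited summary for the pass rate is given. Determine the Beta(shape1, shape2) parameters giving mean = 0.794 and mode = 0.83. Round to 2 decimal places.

shape1 = 14.56, shape2 = 3.78

With s = shape1+shape2: μ = shape1/s and mode = (shape1−1)/(s−2). Eliminating shape1 = μs,
μs − 1 = m(s−2) ⇒ s(μ−m) = 1−2m ⇒ s = -0.66/-0.036 = 18.3333.
So shape1 = μs = 14.56, shape2 = (1−μ)s = 3.78.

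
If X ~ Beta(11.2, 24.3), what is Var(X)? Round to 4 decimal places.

0.0059

μ = 11.2/35.5 = 0.315493; Var = μ(1−μ)/(α+β+1) = 0.2159572/36.5 = 0.0059.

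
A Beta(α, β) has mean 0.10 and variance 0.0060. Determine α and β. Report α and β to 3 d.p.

By moment matching, α+β = μ(1−μ)/σ² − 1 = (0.10·0.90)/0.0060 − 1 = 15.0000 − 1 = 14.0000.
Since α/(α+β) = μ, α = 0.10·14.0000 = 1.400 and β = 0.90·14.0000 = 12.600.

α = 1.400, β = 12.600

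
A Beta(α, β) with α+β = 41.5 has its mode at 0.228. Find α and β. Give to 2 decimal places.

α = 10.01, β = 31.49

For α,β>1 the mode is (α−1)/(α+β−2), so α = mode·(κ−2)+1 = 0.228×39.5+1 = 10.01.
And β = (1−mode)·(κ−2)+1 = 0.772×39.5+1 = 31.49.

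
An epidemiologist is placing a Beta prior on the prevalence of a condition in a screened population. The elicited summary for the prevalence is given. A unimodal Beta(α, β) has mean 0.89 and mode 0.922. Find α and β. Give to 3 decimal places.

α = 23.474, β = 2.901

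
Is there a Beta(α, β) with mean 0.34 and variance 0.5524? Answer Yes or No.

No

For any Beta, Var(X) < E[X]·(1−E[X]).
Here μ(1−μ) = 0.34×0.66 = 0.2244, and 0.5524 ≥ 0.2244.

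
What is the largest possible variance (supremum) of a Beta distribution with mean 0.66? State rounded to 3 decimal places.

0.224

Var = μ(1−μ)/(α+β+1), which approaches μ(1−μ) as α+β → 0.
So the supremum is μ(1−μ) = 0.66×0.34 = 0.224.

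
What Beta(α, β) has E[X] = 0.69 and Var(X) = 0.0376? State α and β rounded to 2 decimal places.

α = 3.24, β = 1.45

Let s = α+β. The Beta variance is μ(1−μ)/(s+1).
So s+1 = μ(1−μ)/σ² = (0.69×0.31)/0.0376 = 0.2139/0.0376 = 5.6888, giving s = 4.6888.
Then α = μs = 0.69×4.6888 = 3.24 and β = (1−μ)s = 0.31×4.6888 = 1.45.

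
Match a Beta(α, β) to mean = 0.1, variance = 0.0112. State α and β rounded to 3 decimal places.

α = 0.704, β = 6.332

Write ν = α+β; then α = μν and Var = μ(1−μ)/(ν+1).
ν = μ(1−μ)/Var − 1 = 0.09/0.0112 − 1 = 7.0357.
α = 0.1·7.0357 = 0.704, β = 0.9·7.0357 = 6.332.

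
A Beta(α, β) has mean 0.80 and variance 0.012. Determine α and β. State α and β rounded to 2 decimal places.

α = 9.87, β = 2.47

Write ν = α+β; then α = μν and Var = μ(1−μ)/(ν+1).
ν = μ(1−μ)/Var − 1 = 0.1600/0.012 − 1 = 12.3333.
α = 0.80·12.3333 = 9.87, β = 0.20·12.3333 = 2.47.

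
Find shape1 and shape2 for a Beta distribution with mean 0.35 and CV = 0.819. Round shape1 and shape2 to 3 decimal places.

shape1 = 0.619, shape2 = 1.150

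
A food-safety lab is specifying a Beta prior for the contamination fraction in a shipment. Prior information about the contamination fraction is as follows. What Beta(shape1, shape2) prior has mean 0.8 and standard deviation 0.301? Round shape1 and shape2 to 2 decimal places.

shape1 = 0.61, shape2 = 0.15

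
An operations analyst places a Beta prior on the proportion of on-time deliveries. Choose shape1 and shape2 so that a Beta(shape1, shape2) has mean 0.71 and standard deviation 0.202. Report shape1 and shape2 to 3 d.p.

shape1 = 2.873, shape2 = 1.173

σ² = 0.202² = 0.040804.
With s = shape1+shape2, Var = μ(1−μ)/(s+1), so s+1 = (0.71×0.29)/0.040804 = 5.0461 and s = 4.0461.
shape1 = μs = 2.873, shape2 = (1−μ)s = 1.173.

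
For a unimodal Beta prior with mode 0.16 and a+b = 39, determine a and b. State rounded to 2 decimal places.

a = 6.92, b = 32.08

For a,b>1 the mode is (a−1)/(a+b−2), so a = mode·(κ−2)+1 = 0.16×37+1 = 6.92.
And b = (1−mode)·(κ−2)+1 = 0.84×37+1 = 32.08.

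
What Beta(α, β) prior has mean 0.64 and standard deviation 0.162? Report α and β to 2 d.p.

α = 4.98, β = 2.80

First σ² = 0.026244. Setting α = μn, β = (1−μ)n with n = α+β,
μ(1−μ)/(n+1) = 0.026244 ⇒ n+1 = 0.2304/0.026244 = 8.7791 ⇒ n = 7.7791.
Hence α = 0.64×7.7791 = 4.98, β = 0.36×7.7791 = 2.80.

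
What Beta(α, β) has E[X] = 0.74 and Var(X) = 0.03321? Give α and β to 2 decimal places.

By moment matching, α+β = μ(1−μ)/σ² − 1 = (0.74·0.26)/0.03321 − 1 = 5.7934 − 1 = 4.7934.
Since α/(α+β) = μ, α = 0.74·4.7934 = 3.55 and β = 0.26·4.7934 = 1.25.

α = 3.55, β = 1.25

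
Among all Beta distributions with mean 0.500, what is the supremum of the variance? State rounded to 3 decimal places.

0.250

Var = μ(1−μ)/(α+β+1), which approaches μ(1−μ) as α+β → 0.
So the supremum is μ(1−μ) = 0.500×0.500 = 0.250.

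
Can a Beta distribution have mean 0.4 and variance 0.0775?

Yes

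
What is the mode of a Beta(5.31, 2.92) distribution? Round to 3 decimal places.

0.692

With α,β > 1, mode = (α−1)/(α+β−2) = 4.31/6.23 = 0.692.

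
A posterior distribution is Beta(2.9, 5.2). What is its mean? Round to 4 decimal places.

The Beta mean is α/(α+β) = 2.9/(2.9+5.2) = 0.3580.

0.3580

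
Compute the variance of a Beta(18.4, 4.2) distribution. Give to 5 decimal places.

α+β = 22.6 and αβ = 77.28, so Var = αβ/[(α+β)²(α+β+1)] = 77.28/12053.936 = 0.00641.

0.00641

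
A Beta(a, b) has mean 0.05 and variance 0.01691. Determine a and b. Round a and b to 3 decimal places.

Let s = a+b. The Beta variance is μ(1−μ)/(s+1).
So s+1 = μ(1−μ)/σ² = (0.05×0.95)/0.01691 = 0.0475/0.01691 = 2.8090, giving s = 1.8090.
Then a = μs = 0.05×1.8090 = 0.090 and b = (1−μ)s = 0.95×1.8090 = 1.719.

a = 0.090, b = 1.719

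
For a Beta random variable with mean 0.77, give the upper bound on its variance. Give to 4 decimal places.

0.1771

Var = μ(1−μ)/(α+β+1), which approaches μ(1−μ) as α+β → 0.
So the supremum is μ(1−μ) = 0.77×0.23 = 0.1771.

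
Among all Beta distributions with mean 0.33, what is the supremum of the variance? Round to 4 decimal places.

0.2211

For fixed mean μ the Beta variance is μ(1−μ)/(α+β+1), increasing as α+β decreases.
Its least upper bound (not attained) is μ(1−μ) = 0.33·0.67 = 0.2211.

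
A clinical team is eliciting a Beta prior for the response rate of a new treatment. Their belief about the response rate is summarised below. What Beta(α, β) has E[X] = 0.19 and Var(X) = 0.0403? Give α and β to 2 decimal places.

α = 0.54, β = 2.28

Let s = α+β. The Beta variance is μ(1−μ)/(s+1).
So s+1 = μ(1−μ)/σ² = (0.19×0.81)/0.0403 = 0.1539/0.0403 = 3.8189, giving s = 2.8189.
Then α = μs = 0.19×2.8189 = 0.54 and β = (1−μ)s = 0.81×2.8189 = 2.28.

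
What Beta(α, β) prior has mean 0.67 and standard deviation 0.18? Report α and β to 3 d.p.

α = 3.902, β = 1.922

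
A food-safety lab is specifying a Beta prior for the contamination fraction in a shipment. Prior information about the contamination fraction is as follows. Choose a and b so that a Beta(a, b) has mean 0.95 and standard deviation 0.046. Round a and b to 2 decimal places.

Variance = 0.046² = 0.002116. The moment-matching identity a+b = μ(1−μ)/Var − 1 gives
a+b = 0.0475/0.002116 − 1 = 21.4480, so a = μ·21.4480 = 20.38 and b = (1−μ)·21.4480 = 1.07.

a = 20.38, b = 1.07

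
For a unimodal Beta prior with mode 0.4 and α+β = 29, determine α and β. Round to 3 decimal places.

Since the density peak of Beta(α,β) is at (α−1)/(α+β−2),
α = 1 + 0.4(29−2) = 11.800 and β = 29 − 11.800 = 17.200.

α = 11.800, β = 17.200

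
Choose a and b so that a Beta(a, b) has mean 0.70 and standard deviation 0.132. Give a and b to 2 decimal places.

a = 7.74, b = 3.32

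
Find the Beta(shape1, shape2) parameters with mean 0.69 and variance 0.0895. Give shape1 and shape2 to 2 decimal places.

shape1 = 0.96, shape2 = 0.43

Let s = shape1+shape2. The Beta variance is μ(1−μ)/(s+1).
So s+1 = μ(1−μ)/σ² = (0.69×0.31)/0.0895 = 0.2139/0.0895 = 2.3899, giving s = 1.3899.
Then shape1 = μs = 0.69×1.3899 = 0.96 and shape2 = (1−μ)s = 0.31×1.3899 = 0.43.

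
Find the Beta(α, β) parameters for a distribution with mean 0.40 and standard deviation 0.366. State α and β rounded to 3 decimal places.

σ² = 0.366² = 0.133956.
With s = α+β, Var = μ(1−μ)/(s+1), so s+1 = (0.40×0.60)/0.133956 = 1.7916 and s = 0.7916.
α = μs = 0.317, β = (1−μ)s = 0.475.

α = 0.317, β = 0.475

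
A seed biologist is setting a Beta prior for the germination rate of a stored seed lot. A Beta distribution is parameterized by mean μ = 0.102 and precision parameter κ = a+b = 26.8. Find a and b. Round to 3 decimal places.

a = 2.734, b = 24.066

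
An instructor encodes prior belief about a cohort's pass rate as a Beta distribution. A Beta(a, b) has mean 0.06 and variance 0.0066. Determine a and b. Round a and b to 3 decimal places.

a = 0.453, b = 7.093

Let s = a+b. The Beta variance is μ(1−μ)/(s+1).
So s+1 = μ(1−μ)/σ² = (0.06×0.94)/0.0066 = 0.0564/0.0066 = 8.5455, giving s = 7.5455.
Then a = μs = 0.06×7.5455 = 0.453 and b = (1−μ)s = 0.94×7.5455 = 7.093.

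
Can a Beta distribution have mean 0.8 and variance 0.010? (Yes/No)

Yes

A Beta with mean μ has variance μ(1−μ)/(α+β+1) < μ(1−μ).
Here μ(1−μ) = 0.8×0.2 = 0.16, and 0.010 < 0.16.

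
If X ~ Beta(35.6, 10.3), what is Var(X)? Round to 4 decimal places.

0.0037

μ = 35.6/45.9 = 0.775599; Var = μ(1−μ)/(α+β+1) = 0.1740451/46.9 = 0.0037.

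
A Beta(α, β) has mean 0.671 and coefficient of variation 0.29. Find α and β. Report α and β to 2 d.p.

σ = CV·μ = 0.29×0.671 = 0.19459, so σ² = 0.037865.
s+1 = μ(1−μ)/σ² = 0.220759/0.037865 = 5.8301, so s = α+β = 4.8301.
α = μs = 3.24, β = (1−μ)s = 1.59.

α = 3.24, β = 1.59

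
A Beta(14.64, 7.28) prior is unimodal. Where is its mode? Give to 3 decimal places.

0.685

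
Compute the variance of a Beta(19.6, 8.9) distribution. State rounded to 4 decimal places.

0.0073

μ = 19.6/28.5 = 0.687719; Var = μ(1−μ)/(α+β+1) = 0.2147615/29.5 = 0.0073.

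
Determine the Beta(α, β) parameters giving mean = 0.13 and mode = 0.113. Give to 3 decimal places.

With s = α+β: μ = α/s and mode = (α−1)/(s−2). Eliminating α = μs,
μs − 1 = m(s−2) ⇒ s(μ−m) = 1−2m ⇒ s = 0.774/0.017 = 45.5294.
So α = μs = 5.919, β = (1−μ)s = 39.611.

α = 5.919, β = 39.611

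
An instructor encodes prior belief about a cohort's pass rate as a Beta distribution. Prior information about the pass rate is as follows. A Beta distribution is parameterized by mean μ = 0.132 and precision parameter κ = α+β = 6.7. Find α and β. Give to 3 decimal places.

Split κ in proportion μ : (1−μ): α = 0.132·6.7 = 0.884, β = 6.7 − 0.884 = 5.816.

α = 0.884, β = 5.816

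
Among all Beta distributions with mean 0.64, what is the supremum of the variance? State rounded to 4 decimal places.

0.2304

For fixed mean μ the Beta variance is μ(1−μ)/(α+β+1), increasing as α+β decreases.
Its least upper bound (not attained) is μ(1−μ) = 0.64·0.36 = 0.2304.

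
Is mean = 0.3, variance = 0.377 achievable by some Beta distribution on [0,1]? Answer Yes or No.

No

For any Beta, Var(X) < E[X]·(1−E[X]).
Here μ(1−μ) = 0.3×0.7 = 0.21, and 0.377 ≥ 0.21.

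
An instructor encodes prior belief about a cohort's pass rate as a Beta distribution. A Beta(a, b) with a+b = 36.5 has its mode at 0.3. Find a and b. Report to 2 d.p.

a = 11.35, b = 25.15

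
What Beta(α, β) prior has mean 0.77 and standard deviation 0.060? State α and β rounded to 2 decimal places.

α = 37.11, β = 11.08

σ² = 0.060² = 0.003600.
With s = α+β, Var = μ(1−μ)/(s+1), so s+1 = (0.77×0.23)/0.003600 = 49.1944 and s = 48.1944.
α = μs = 37.11, β = (1−μ)s = 11.08.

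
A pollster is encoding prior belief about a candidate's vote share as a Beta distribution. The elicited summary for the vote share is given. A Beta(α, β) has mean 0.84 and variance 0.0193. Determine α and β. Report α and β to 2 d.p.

By moment matching, α+β = μ(1−μ)/σ² − 1 = (0.84·0.16)/0.0193 − 1 = 6.9637 − 1 = 5.9637.
Since α/(α+β) = μ, α = 0.84·5.9637 = 5.01 and β = 0.16·5.9637 = 0.95.

α = 5.01, β = 0.95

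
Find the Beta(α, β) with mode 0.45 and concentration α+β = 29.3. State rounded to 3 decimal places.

α = 13.285, β = 16.015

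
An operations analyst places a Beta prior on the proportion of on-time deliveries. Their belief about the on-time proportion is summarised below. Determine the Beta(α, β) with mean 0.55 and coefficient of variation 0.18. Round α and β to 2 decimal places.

α = 13.34, β = 10.91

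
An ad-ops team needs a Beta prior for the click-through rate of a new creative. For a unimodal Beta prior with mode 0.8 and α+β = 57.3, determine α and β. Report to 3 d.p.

α = 45.240, β = 12.060

For α,β>1 the mode is (α−1)/(α+β−2), so α = mode·(κ−2)+1 = 0.8×55.3+1 = 45.240.
And β = (1−mode)·(κ−2)+1 = 0.2×55.3+1 = 12.060.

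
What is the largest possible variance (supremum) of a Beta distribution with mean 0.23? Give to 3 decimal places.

0.177

For fixed mean μ the Beta variance is μ(1−μ)/(α+β+1), increasing as α+β decreases.
Its least upper bound (not attained) is μ(1−μ) = 0.23·0.77 = 0.177.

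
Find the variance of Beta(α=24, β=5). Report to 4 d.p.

0.0048

Var = αβ/[(α+β)²(α+β+1)] = (24×5)/(29²×30) = 120/25230 = 0.0048.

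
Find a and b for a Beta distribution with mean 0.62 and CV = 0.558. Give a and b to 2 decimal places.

σ = CV·μ = 0.558×0.62 = 0.34596, so σ² = 0.119688.
s+1 = μ(1−μ)/σ² = 0.2356/0.119688 = 1.9684, so s = a+b = 0.9684.
a = μs = 0.60, b = (1−μ)s = 0.37.

a = 0.60, b = 0.37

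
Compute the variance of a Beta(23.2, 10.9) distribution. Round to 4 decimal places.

0.0062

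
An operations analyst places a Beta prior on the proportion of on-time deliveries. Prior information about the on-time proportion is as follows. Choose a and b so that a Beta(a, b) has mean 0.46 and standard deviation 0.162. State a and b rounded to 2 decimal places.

Variance = 0.162² = 0.026244. The moment-matching identity a+b = μ(1−μ)/Var − 1 gives
a+b = 0.2484/0.026244 − 1 = 8.4650, so a = μ·8.4650 = 3.89 and b = (1−μ)·8.4650 = 4.57.

a = 3.89, b = 4.57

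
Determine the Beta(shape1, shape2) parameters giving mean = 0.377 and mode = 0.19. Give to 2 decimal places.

shape1 = 1.25, shape2 = 2.07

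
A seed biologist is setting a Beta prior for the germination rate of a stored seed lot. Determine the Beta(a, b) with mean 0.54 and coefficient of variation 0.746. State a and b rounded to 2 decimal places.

a = 0.29, b = 0.24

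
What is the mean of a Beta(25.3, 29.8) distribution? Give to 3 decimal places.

0.459

E[X] = α/(α+β) = 25.3/55.1 = 0.459.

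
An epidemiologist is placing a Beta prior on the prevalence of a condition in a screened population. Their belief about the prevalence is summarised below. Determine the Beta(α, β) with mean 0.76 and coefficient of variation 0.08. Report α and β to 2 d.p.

σ = CV·μ = 0.08×0.76 = 0.06080, so σ² = 0.003697.
s+1 = μ(1−μ)/σ² = 0.1824/0.003697 = 49.3421, so s = α+β = 48.3421.
α = μs = 36.74, β = (1−μ)s = 11.60.

α = 36.74, β = 11.60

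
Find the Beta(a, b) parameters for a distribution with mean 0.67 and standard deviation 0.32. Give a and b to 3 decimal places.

a = 0.777, b = 0.383

Variance = 0.32² = 0.1024. The moment-matching identity a+b = μ(1−μ)/Var − 1 gives
a+b = 0.2211/0.1024 − 1 = 1.1592, so a = μ·1.1592 = 0.777 and b = (1−μ)·1.1592 = 0.383.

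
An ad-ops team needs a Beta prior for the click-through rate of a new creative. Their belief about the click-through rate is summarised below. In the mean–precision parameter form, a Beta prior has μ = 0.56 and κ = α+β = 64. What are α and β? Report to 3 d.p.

α = 35.840, β = 28.160

α = μκ = 0.56×64 = 35.840 and β = (1−μ)κ = 0.44×64 = 28.160.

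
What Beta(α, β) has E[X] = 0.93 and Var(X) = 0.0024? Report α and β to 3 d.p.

α = 24.296, β = 1.829

By moment matching, α+β = μ(1−μ)/σ² − 1 = (0.93·0.07)/0.0024 − 1 = 27.1250 − 1 = 26.1250.
Since α/(α+β) = μ, α = 0.93·26.1250 = 24.296 and β = 0.07·26.1250 = 1.829.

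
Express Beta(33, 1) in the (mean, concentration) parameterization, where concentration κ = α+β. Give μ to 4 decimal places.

μ = 0.9706, κ = 34

κ = α+β = 33+1 = 34; μ = α/κ = 33/34 = 0.9706.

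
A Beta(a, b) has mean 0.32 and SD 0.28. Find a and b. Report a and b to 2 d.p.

a = 0.57, b = 1.21

σ² = 0.28² = 0.0784.
With s = a+b, Var = μ(1−μ)/(s+1), so s+1 = (0.32×0.68)/0.0784 = 2.7755 and s = 1.7755.
a = μs = 0.57, b = (1−μ)s = 1.21.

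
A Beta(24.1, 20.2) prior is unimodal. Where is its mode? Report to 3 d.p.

0.546

The density x^(α−1)(1−x)^(β−1) is maximised at (α−1)/(α+β−2) = 23.1/42.3 = 0.546.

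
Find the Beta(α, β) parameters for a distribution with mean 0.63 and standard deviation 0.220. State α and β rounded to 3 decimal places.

Variance = 0.220² = 0.048400. The moment-matching identity α+β = μ(1−μ)/Var − 1 gives
α+β = 0.2331/0.048400 − 1 = 3.8161, so α = μ·3.8161 = 2.404 and β = (1−μ)·3.8161 = 1.412.

α = 2.404, β = 1.412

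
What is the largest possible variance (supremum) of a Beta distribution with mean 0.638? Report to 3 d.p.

0.231

For fixed mean μ the Beta variance is μ(1−μ)/(α+β+1), increasing as α+β decreases.
Its least upper bound (not attained) is μ(1−μ) = 0.638·0.362 = 0.231.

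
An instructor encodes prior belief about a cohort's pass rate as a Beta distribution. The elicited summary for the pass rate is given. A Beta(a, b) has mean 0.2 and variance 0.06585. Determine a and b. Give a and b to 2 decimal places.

Let s = a+b. The Beta variance is μ(1−μ)/(s+1).
So s+1 = μ(1−μ)/σ² = (0.2×0.8)/0.06585 = 0.16/0.06585 = 2.4298, giving s = 1.4298.
Then a = μs = 0.2×1.4298 = 0.29 and b = (1−μ)s = 0.8×1.4298 = 1.14.

a = 0.29, b = 1.14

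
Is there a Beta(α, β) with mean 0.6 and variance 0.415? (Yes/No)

No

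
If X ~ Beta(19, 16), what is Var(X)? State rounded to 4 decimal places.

0.0069

α+β = 35 and αβ = 304, so Var = αβ/[(α+β)²(α+β+1)] = 304/44100 = 0.0069.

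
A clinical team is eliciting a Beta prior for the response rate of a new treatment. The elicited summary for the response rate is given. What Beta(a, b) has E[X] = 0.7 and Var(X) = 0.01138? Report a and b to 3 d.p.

a = 12.217, b = 5.236

By moment matching, a+b = μ(1−μ)/σ² − 1 = (0.7·0.3)/0.01138 − 1 = 18.4534 − 1 = 17.4534.
Since a/(a+b) = μ, a = 0.7·17.4534 = 12.217 and b = 0.3·17.4534 = 5.236.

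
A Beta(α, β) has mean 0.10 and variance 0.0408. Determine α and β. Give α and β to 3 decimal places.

α = 0.121, β = 1.085

Write ν = α+β; then α = μν and Var = μ(1−μ)/(ν+1).
ν = μ(1−μ)/Var − 1 = 0.0900/0.0408 − 1 = 1.2059.
α = 0.10·1.2059 = 0.121, β = 0.90·1.2059 = 1.085.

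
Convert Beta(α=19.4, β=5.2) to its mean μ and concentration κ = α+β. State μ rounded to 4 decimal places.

κ = α+β = 19.4+5.2 = 24.6; μ = α/κ = 19.4/24.6 = 0.7886.

μ = 0.7886, κ = 24.6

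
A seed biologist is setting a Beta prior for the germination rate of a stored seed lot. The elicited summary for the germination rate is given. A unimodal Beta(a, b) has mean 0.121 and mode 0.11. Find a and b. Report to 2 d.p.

a = 8.58, b = 62.33

Let s = a+b. Mean gives a = μs = 0.121s; mode gives (a−1)/(s−2) = 0.11.
Substituting: 0.121s − 1 = 0.11(s−2) = 0.11s − 0.22, so 0.011s = 0.78 and s = 70.9091.
Then a = 0.121×70.9091 = 8.58 and b = s−a = 62.33.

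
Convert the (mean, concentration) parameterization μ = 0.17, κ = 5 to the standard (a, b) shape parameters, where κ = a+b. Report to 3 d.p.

a = μκ = 0.17×5 = 0.850 and b = (1−μ)κ = 0.83×5 = 4.150.

a = 0.850, b = 4.150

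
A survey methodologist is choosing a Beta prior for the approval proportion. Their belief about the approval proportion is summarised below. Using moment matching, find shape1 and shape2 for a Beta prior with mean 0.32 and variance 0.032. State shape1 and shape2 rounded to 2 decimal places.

shape1 = 1.86, shape2 = 3.94

Write ν = shape1+shape2; then shape1 = μν and Var = μ(1−μ)/(ν+1).
ν = μ(1−μ)/Var − 1 = 0.2176/0.032 − 1 = 5.8000.
shape1 = 0.32·5.8000 = 1.86, shape2 = 0.68·5.8000 = 3.94.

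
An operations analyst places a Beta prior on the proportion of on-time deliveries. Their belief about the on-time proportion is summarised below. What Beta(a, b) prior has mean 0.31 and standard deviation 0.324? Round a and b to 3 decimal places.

σ² = 0.324² = 0.104976.
With s = a+b, Var = μ(1−μ)/(s+1), so s+1 = (0.31×0.69)/0.104976 = 2.0376 and s = 1.0376.
a = μs = 0.322, b = (1−μ)s = 0.716.

a = 0.322, b = 0.716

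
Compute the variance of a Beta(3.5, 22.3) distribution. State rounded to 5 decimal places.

0.00438

α+β = 25.8 and αβ = 78.05, so Var = αβ/[(α+β)²(α+β+1)] = 78.05/17839.152 = 0.00438.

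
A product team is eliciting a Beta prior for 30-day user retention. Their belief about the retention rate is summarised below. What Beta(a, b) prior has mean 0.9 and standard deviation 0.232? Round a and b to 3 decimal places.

First σ² = 0.053824. Setting a = μn, b = (1−μ)n with n = a+b,
μ(1−μ)/(n+1) = 0.053824 ⇒ n+1 = 0.09/0.053824 = 1.6721 ⇒ n = 0.6721.
Hence a = 0.9×0.6721 = 0.605, b = 0.1×0.6721 = 0.067.

a = 0.605, b = 0.067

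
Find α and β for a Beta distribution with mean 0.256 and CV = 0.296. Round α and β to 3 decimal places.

α = 8.236, β = 23.935

σ = CV·μ = 0.296×0.256 = 0.07578, so σ² = 0.005742.
s+1 = μ(1−μ)/σ² = 0.190464/0.005742 = 33.1703, so s = α+β = 32.1703.
α = μs = 8.236, β = (1−μ)s = 23.935.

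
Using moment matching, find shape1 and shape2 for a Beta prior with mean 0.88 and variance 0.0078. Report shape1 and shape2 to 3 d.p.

shape1 = 11.034, shape2 = 1.505

By moment matching, shape1+shape2 = μ(1−μ)/σ² − 1 = (0.88·0.12)/0.0078 − 1 = 13.5385 − 1 = 12.5385.
Since shape1/(shape1+shape2) = μ, shape1 = 0.88·12.5385 = 11.034 and shape2 = 0.12·12.5385 = 1.505.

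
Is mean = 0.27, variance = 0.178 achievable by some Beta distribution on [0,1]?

Yes

A Beta with mean μ has variance μ(1−μ)/(α+β+1) < μ(1−μ).
Here μ(1−μ) = 0.27×0.73 = 0.1971, and 0.178 < 0.1971.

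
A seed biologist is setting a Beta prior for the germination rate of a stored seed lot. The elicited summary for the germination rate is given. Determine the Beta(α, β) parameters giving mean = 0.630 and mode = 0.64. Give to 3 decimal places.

Let s = α+β. Mean gives α = μs = 0.630s; mode gives (α−1)/(s−2) = 0.64.
Substituting: 0.630s − 1 = 0.64(s−2) = 0.64s − 1.28, so -0.010s = -0.28 and s = 28.0000.
Then α = 0.630×28.0000 = 17.640 and β = s−α = 10.360.

α = 17.640, β = 10.360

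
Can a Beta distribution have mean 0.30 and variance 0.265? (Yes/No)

No

A Beta with mean μ has variance μ(1−μ)/(α+β+1) < μ(1−μ).
Here μ(1−μ) = 0.30×0.70 = 0.2100, and 0.265 ≥ 0.2100.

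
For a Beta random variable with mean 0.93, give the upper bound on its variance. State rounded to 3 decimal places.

0.065

For fixed mean μ the Beta variance is μ(1−μ)/(α+β+1), increasing as α+β decreases.
Its least upper bound (not attained) is μ(1−μ) = 0.93·0.07 = 0.065.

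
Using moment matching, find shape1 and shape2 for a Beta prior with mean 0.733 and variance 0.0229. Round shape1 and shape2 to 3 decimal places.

By moment matching, shape1+shape2 = μ(1−μ)/σ² − 1 = (0.733·0.267)/0.0229 − 1 = 8.5463 − 1 = 7.5463.
Since shape1/(shape1+shape2) = μ, shape1 = 0.733·7.5463 = 5.531 and shape2 = 0.267·7.5463 = 2.015.

shape1 = 5.531, shape2 = 2.015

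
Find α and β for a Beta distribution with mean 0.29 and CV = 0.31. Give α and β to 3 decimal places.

σ = CV·μ = 0.31×0.29 = 0.08990, so σ² = 0.008082.
s+1 = μ(1−μ)/σ² = 0.2059/0.008082 = 25.4763, so s = α+β = 24.4763.
α = μs = 7.098, β = (1−μ)s = 17.378.

α = 7.098, β = 17.378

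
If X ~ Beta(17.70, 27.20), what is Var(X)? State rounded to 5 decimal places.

0.00520

μ = 17.70/44.90 = 0.394209; Var = μ(1−μ)/(α+β+1) = 0.2388083/45.90 = 0.00520.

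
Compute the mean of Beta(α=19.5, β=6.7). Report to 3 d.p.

0.744

E[X] = α/(α+β) = 19.5/26.2 = 0.744.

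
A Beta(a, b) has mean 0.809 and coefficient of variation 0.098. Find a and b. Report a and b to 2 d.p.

a = 19.08, b = 4.50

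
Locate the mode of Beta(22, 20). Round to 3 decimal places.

0.525

With α,β > 1, mode = (α−1)/(α+β−2) = 21/40 = 0.525.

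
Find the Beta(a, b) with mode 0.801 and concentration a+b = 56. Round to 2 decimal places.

Since the density peak of Beta(a,b) is at (a−1)/(a+b−2),
a = 1 + 0.801(56−2) = 44.25 and b = 56 − 44.25 = 11.75.

a = 44.25, b = 11.75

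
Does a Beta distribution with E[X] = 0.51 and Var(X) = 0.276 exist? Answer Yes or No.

No

For any Beta, Var(X) < E[X]·(1−E[X]).
Here μ(1−μ) = 0.51×0.49 = 0.2499, and 0.276 ≥ 0.2499.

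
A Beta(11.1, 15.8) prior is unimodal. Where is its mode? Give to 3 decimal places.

0.406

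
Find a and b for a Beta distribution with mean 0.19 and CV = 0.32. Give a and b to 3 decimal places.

a = 7.720, b = 32.912

Var = (CV·μ)² = (0.32×0.19)² = 0.003697.
a+b = μ(1−μ)/Var − 1 = 0.1539/0.003697 − 1 = 40.6324.
Thus a = 0.19·40.6324 = 7.720 and b = 0.81·40.6324 = 32.912.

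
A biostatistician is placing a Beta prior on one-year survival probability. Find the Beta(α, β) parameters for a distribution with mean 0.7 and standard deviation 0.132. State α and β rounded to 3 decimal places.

α = 7.737, β = 3.316

Variance = 0.132² = 0.017424. The moment-matching identity α+β = μ(1−μ)/Var − 1 gives
α+β = 0.21/0.017424 − 1 = 11.0523, so α = μ·11.0523 = 7.737 and β = (1−μ)·11.0523 = 3.316.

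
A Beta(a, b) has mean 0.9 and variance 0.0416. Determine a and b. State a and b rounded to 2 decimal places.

a = 1.05, b = 0.12

By moment matching, a+b = μ(1−μ)/σ² − 1 = (0.9·0.1)/0.0416 − 1 = 2.1635 − 1 = 1.1635.
Since a/(a+b) = μ, a = 0.9·1.1635 = 1.05 and b = 0.1·1.1635 = 0.12.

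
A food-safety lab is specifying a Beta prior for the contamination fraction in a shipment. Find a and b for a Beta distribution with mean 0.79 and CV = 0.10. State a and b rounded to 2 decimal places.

a = 20.21, b = 5.37

Var = (CV·μ)² = (0.10×0.79)² = 0.006241.
a+b = μ(1−μ)/Var − 1 = 0.1659/0.006241 − 1 = 25.5823.
Thus a = 0.79·25.5823 = 20.21 and b = 0.21·25.5823 = 5.37.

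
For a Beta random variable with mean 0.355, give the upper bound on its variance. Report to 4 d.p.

0.2290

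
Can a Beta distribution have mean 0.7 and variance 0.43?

The Beta variance bound is σ² < μ(1−μ).
Here μ(1−μ) = 0.7×0.3 = 0.21, and 0.43 ≥ 0.21.

No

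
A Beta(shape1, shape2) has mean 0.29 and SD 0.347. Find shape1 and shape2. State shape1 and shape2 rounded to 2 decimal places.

shape1 = 0.21, shape2 = 0.50

σ² = 0.347² = 0.120409.
With s = shape1+shape2, Var = μ(1−μ)/(s+1), so s+1 = (0.29×0.71)/0.120409 = 1.7100 and s = 0.7100.
shape1 = μs = 0.21, shape2 = (1−μ)s = 0.50.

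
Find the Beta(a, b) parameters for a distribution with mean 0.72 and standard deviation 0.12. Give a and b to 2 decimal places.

Variance = 0.12² = 0.0144. The moment-matching identity a+b = μ(1−μ)/Var − 1 gives
a+b = 0.2016/0.0144 − 1 = 13.0000, so a = μ·13.0000 = 9.36 and b = (1−μ)·13.0000 = 3.64.

a = 9.36, b = 3.64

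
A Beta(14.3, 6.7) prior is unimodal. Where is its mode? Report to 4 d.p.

With α,β > 1, mode = (α−1)/(α+β−2) = 13.3/19.0 = 0.7000.

0.7000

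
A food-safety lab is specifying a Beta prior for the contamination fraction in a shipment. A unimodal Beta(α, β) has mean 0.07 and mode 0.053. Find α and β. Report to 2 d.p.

Let s = α+β. Mean gives α = μs = 0.07s; mode gives (α−1)/(s−2) = 0.053.
Substituting: 0.07s − 1 = 0.053(s−2) = 0.053s − 0.106, so 0.017s = 0.894 and s = 52.5882.
Then α = 0.07×52.5882 = 3.68 and β = s−α = 48.91.

α = 3.68, β = 48.91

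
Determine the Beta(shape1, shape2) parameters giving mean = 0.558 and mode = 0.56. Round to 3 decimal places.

With s = shape1+shape2: μ = shape1/s and mode = (shape1−1)/(s−2). Eliminating shape1 = μs,
μs − 1 = m(s−2) ⇒ s(μ−m) = 1−2m ⇒ s = -0.12/-0.002 = 60.0000.
So shape1 = μs = 33.480, shape2 = (1−μ)s = 26.520.

shape1 = 33.480, shape2 = 26.520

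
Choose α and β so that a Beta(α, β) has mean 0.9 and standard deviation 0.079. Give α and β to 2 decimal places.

α = 12.08, β = 1.34

Variance = 0.079² = 0.006241. The moment-matching identity α+β = μ(1−μ)/Var − 1 gives
α+β = 0.09/0.006241 − 1 = 13.4208, so α = μ·13.4208 = 12.08 and β = (1−μ)·13.4208 = 1.34.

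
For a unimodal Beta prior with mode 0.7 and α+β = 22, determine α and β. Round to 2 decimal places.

α = 15.00, β = 7.00

Mode = (α−1)/(κ−2) with κ = α+β, so α−1 = 0.7·20 = 14.00.
α = 15.00; β = κ − α = 7.00.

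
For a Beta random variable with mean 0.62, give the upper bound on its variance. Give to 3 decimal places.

0.236

For fixed mean μ the Beta variance is μ(1−μ)/(α+β+1), increasing as α+β decreases.
Its least upper bound (not attained) is μ(1−μ) = 0.62·0.38 = 0.236.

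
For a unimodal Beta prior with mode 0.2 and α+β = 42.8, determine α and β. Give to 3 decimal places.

For α,β>1 the mode is (α−1)/(α+β−2), so α = mode·(κ−2)+1 = 0.2×40.8+1 = 9.160.
And β = (1−mode)·(κ−2)+1 = 0.8×40.8+1 = 33.640.

α = 9.160, β = 33.640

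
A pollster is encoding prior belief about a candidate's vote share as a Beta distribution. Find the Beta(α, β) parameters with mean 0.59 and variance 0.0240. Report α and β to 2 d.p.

α = 5.36, β = 3.72

Let s = α+β. The Beta variance is μ(1−μ)/(s+1).
So s+1 = μ(1−μ)/σ² = (0.59×0.41)/0.0240 = 0.2419/0.0240 = 10.0792, giving s = 9.0792.
Then α = μs = 0.59×9.0792 = 5.36 and β = (1−μ)s = 0.41×9.0792 = 3.72.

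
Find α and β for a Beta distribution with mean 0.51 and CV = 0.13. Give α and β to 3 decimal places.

Var = (CV·μ)² = (0.13×0.51)² = 0.004396.
α+β = μ(1−μ)/Var − 1 = 0.2499/0.004396 − 1 = 55.8511.
Thus α = 0.51·55.8511 = 28.484 and β = 0.49·55.8511 = 27.367.

α = 28.484, β = 27.367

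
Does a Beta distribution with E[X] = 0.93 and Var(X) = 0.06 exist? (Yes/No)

Yes

For any Beta, Var(X) < E[X]·(1−E[X]).
Here μ(1−μ) = 0.93×0.07 = 0.0651, and 0.06 < 0.0651.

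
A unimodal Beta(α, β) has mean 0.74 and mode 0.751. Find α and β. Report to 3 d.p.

Let s = α+β. Mean gives α = μs = 0.74s; mode gives (α−1)/(s−2) = 0.751.
Substituting: 0.74s − 1 = 0.751(s−2) = 0.751s − 1.502, so -0.011s = -0.502 and s = 45.6364.
Then α = 0.74×45.6364 = 33.771 and β = s−α = 11.865.

α = 33.771, β = 11.865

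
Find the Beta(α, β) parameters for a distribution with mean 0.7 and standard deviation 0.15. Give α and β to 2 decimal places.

Variance = 0.15² = 0.0225. The moment-matching identity α+β = μ(1−μ)/Var − 1 gives
α+β = 0.21/0.0225 − 1 = 8.3333, so α = μ·8.3333 = 5.83 and β = (1−μ)·8.3333 = 2.50.

α = 5.83, β = 2.50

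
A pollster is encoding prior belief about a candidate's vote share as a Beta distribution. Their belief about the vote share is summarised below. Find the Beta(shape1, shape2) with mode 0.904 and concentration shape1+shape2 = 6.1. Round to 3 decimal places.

Mode = (shape1−1)/(κ−2) with κ = shape1+shape2, so shape1−1 = 0.904·4.1 = 3.706.
shape1 = 4.706; shape2 = κ − shape1 = 1.394.

shape1 = 4.706, shape2 = 1.394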